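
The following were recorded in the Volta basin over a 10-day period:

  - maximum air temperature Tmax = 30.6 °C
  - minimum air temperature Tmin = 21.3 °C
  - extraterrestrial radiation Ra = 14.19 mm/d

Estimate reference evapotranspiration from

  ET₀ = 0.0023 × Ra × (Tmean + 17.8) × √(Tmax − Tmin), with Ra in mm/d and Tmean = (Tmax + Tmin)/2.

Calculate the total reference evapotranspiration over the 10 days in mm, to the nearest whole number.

Tmean = (30.6 + 21.3)/2 = 25.95 °C
ET₀ = 0.0023 × 14.19 × (25.95 + 17.8) × √9.3 = 0.0023 × 14.19 × 43.75 × 3.0496 = 4.3544 mm/d
Over 10 days: 4.3544 × 10 = 43.544 mm

44 mm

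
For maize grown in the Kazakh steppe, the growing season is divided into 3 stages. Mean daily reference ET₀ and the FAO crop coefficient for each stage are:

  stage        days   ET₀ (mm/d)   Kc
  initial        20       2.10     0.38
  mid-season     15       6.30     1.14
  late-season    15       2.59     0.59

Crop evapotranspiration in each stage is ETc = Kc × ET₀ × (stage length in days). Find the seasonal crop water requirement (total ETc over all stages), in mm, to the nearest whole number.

initial: 0.38 × 2.10 × 20 = 15.96 mm
mid-season: 1.14 × 6.30 × 15 = 107.73 mm
late-season: 0.59 × 2.59 × 15 = 22.92 mm
Seasonal total = 146.61 mm

147 mm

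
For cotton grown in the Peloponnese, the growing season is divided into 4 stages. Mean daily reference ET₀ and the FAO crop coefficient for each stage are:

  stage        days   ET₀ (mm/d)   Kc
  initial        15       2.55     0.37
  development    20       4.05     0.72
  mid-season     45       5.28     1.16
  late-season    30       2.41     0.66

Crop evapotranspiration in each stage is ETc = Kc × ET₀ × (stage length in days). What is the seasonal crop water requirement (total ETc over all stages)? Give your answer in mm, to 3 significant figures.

396 mm

initial: 0.37 × 2.55 × 15 = 14.15 mm
development: 0.72 × 4.05 × 20 = 58.32 mm
mid-season: 1.16 × 5.28 × 45 = 275.62 mm
late-season: 0.66 × 2.41 × 30 = 47.72 mm
Seasonal total = 395.81 mm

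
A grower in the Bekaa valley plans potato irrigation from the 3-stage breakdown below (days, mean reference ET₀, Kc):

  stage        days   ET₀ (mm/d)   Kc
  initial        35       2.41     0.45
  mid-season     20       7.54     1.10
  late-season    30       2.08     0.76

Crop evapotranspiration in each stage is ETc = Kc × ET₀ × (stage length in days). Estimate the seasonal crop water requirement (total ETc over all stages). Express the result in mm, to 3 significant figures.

initial: 0.45 × 2.41 × 35 = 37.96 mm
mid-season: 1.10 × 7.54 × 20 = 165.88 mm
late-season: 0.76 × 2.08 × 30 = 47.42 mm
Seasonal total = 251.26 mm

251 mm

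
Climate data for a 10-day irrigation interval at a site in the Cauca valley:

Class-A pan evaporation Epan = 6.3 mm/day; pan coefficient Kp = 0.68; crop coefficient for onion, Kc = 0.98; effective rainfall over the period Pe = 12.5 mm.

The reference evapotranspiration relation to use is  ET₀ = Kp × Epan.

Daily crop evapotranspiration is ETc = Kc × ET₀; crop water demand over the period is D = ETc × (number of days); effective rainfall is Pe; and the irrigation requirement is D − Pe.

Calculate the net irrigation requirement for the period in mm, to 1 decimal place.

29.5 mm

ET₀ = 0.68 × 6.3 = 4.2840 mm/d
ETc = Kc × ET₀ = 0.98 × 4.2840 = 4.1983 mm/d
Crop demand D = ETc × 10 d = 4.1983 × 10 = 41.983 mm
D − Pe = 41.983 − 12.5 = 29.483 mm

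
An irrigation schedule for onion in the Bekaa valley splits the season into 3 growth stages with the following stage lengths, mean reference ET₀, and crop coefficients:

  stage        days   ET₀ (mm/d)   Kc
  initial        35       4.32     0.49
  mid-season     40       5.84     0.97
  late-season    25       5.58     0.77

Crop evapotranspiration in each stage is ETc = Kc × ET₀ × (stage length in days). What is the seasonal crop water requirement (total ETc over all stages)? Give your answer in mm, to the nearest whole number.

initial: 0.49 × 4.32 × 35 = 74.09 mm
mid-season: 0.97 × 5.84 × 40 = 226.59 mm
late-season: 0.77 × 5.58 × 25 = 107.42 mm
Seasonal total = 408.10 mm

408 mm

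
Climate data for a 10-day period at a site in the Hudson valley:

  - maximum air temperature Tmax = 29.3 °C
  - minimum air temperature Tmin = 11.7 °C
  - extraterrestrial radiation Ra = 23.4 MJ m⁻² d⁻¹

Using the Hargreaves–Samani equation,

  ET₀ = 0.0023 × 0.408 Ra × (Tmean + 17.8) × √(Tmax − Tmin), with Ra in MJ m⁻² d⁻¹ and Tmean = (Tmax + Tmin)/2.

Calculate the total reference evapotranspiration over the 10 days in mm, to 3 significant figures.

Tmean = (29.3 + 11.7)/2 = 20.50 °C
0.408 Ra = 0.408 × 23.4 = 9.5472 mm/d equivalent
ET₀ = 0.0023 × 9.5472 × (20.50 + 17.8) × √17.6 = 0.0023 × 9.5472 × 38.30 × 4.1952 = 3.5282 mm/d
Over 10 days: 3.5282 × 10 = 35.282 mm

35.3 mm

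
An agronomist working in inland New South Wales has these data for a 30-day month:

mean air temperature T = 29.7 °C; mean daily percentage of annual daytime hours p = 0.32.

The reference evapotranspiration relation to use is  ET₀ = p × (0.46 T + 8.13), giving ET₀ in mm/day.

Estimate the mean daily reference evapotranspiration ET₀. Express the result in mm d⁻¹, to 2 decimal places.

6.97 mm d⁻¹

ET₀ = 0.32 × (0.46 × 29.7 + 8.13) = 0.32 × 21.792 = 6.9734 mm/d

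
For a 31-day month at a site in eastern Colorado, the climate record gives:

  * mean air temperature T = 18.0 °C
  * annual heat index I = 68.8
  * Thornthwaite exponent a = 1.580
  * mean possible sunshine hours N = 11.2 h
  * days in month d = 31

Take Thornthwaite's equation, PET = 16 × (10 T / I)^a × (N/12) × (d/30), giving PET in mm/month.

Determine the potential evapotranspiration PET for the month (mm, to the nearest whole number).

10T/I = 10 × 18.0 / 68.8 = 2.6163
(10T/I)^a = 2.6163^1.580 = 4.5703
Uncorrected PET = 16 × 4.5703 = 73.125 mm
Correction = (N/12)(d/30) = (11.2/12)(31/30) = 0.9644
PET = 73.125 × 0.9644 = 70.522 mm/month

71 mm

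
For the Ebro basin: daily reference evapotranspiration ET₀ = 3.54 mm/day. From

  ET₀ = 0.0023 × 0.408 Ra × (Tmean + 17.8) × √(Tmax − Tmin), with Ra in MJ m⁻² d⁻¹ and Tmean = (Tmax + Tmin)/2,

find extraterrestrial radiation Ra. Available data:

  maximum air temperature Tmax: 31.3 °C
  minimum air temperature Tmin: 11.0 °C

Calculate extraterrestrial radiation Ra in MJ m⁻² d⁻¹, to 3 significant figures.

Tmean = (31.3+11.0)/2 = 21.15 °C; ΔT = 20.3
Ra = ET₀ / [0.0023 × 0.408 × (Tmean+17.8) × √ΔT]
   = 3.54 / (0.0023 × 0.408 × 38.95 × 4.5056) = 21.496 MJ m⁻² d⁻¹

21.5 MJ m⁻² d⁻¹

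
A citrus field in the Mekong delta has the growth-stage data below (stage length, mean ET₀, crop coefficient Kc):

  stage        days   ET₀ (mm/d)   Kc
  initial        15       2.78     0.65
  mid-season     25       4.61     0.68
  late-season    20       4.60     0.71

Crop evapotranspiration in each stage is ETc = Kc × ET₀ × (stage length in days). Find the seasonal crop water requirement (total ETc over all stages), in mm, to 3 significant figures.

initial: 0.65 × 2.78 × 15 = 27.11 mm
mid-season: 0.68 × 4.61 × 25 = 78.37 mm
late-season: 0.71 × 4.60 × 20 = 65.32 mm
Seasonal total = 170.80 mm

171 mm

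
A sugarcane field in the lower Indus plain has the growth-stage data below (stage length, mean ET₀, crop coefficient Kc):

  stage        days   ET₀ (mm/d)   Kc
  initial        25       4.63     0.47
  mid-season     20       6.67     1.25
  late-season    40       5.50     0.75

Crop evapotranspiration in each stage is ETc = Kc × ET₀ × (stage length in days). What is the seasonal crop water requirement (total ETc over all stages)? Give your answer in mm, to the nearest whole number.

386 mm

initial: 0.47 × 4.63 × 25 = 54.40 mm
mid-season: 1.25 × 6.67 × 20 = 166.75 mm
late-season: 0.75 × 5.50 × 40 = 165.00 mm
Seasonal total = 386.15 mm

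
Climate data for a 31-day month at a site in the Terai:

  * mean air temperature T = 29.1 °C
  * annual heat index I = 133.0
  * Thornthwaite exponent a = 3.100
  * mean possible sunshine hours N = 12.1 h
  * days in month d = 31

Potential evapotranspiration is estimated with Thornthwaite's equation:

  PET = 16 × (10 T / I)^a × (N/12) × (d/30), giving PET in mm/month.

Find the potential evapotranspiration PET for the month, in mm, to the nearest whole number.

189 mm

10T/I = 10 × 29.1 / 133.0 = 2.1880
(10T/I)^a = 2.1880^3.100 = 11.3278
Uncorrected PET = 16 × 11.3278 = 181.245 mm
Correction = (N/12)(d/30) = (12.1/12)(31/30) = 1.0419
PET = 181.245 × 1.0419 = 188.839 mm/month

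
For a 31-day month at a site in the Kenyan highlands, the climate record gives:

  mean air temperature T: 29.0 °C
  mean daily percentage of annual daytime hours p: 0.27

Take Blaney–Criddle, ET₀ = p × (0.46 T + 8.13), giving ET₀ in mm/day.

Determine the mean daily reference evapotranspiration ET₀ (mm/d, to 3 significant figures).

ET₀ = 0.27 × (0.46 × 29.0 + 8.13) = 0.27 × 21.470 = 5.7969 mm/d

5.80 mm/d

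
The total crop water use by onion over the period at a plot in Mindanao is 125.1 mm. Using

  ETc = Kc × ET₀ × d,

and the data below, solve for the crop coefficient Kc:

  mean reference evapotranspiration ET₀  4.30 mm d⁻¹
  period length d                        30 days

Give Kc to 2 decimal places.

ETc = Kc × ET₀ × d  ⇒  Kc = ETc / (ET₀ × d)
Kc = 125.1 / (4.30 × 30) = 125.1 / 129.00 = 0.9698

0.97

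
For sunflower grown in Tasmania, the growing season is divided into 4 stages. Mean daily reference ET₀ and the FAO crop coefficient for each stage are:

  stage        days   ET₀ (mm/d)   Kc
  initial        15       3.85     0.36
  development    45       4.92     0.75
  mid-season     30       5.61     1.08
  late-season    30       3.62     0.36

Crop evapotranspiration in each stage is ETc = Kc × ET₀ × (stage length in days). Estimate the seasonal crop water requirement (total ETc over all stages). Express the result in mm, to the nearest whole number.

initial: 0.36 × 3.85 × 15 = 20.79 mm
development: 0.75 × 4.92 × 45 = 166.05 mm
mid-season: 1.08 × 5.61 × 30 = 181.76 mm
late-season: 0.36 × 3.62 × 30 = 39.10 mm
Seasonal total = 407.70 mm

408 mm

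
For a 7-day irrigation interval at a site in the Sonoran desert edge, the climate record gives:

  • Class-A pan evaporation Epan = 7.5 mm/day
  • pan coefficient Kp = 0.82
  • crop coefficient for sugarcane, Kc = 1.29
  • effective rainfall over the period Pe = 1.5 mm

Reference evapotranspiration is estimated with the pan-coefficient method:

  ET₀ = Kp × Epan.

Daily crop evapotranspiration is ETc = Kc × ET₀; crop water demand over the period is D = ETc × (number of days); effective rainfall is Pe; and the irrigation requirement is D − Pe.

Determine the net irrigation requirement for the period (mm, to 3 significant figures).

ET₀ = 0.82 × 7.5 = 6.1500 mm/d
ETc = Kc × ET₀ = 1.29 × 6.1500 = 7.9335 mm/d
Crop demand D = ETc × 7 d = 7.9335 × 7 = 55.535 mm
D − Pe = 55.535 − 1.5 = 54.035 mm

54.0 mm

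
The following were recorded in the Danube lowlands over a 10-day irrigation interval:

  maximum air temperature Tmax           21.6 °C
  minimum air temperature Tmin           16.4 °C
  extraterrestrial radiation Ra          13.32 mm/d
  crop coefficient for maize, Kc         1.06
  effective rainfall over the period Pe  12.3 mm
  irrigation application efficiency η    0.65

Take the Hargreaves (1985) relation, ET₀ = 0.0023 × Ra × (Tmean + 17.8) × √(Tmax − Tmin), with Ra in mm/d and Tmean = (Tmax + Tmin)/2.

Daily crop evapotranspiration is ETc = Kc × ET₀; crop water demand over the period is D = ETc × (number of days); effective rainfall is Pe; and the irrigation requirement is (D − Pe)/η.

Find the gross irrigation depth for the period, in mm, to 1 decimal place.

Tmean = (21.6 + 16.4)/2 = 19.00 °C
ET₀ = 0.0023 × 13.32 × (19.00 + 17.8) × √5.2 = 0.0023 × 13.32 × 36.80 × 2.2804 = 2.5709 mm/d
ETc = Kc × ET₀ = 1.06 × 2.5709 = 2.7252 mm/d
Crop demand D = ETc × 10 d = 2.7252 × 10 = 27.252 mm
D − Pe = 27.252 − 12.3 = 14.952 mm
Gross irrigation = 14.952 / 0.65 = 23.003 mm

23.0 mm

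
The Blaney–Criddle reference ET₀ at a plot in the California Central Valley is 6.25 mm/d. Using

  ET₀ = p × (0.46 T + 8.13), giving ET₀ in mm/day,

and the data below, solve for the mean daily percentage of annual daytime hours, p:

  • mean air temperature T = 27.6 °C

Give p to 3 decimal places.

0.300

p = ET₀ / (0.46 T + 8.13) = 6.25 / (0.46 × 27.6 + 8.13) = 6.25 / 20.826 = 0.3001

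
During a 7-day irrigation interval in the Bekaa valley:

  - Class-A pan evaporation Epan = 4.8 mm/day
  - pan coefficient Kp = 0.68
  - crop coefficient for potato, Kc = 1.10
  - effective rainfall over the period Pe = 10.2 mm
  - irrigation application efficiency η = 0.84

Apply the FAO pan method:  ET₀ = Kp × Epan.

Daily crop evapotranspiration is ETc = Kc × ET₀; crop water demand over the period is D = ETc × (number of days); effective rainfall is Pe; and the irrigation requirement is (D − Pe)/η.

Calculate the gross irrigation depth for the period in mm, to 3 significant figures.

17.8 mm

ET₀ = 0.68 × 4.8 = 3.2640 mm/d
ETc = Kc × ET₀ = 1.10 × 3.2640 = 3.5904 mm/d
Crop demand D = ETc × 7 d = 3.5904 × 7 = 25.133 mm
D − Pe = 25.133 − 10.2 = 14.933 mm
Gross irrigation = 14.933 / 0.84 = 17.777 mm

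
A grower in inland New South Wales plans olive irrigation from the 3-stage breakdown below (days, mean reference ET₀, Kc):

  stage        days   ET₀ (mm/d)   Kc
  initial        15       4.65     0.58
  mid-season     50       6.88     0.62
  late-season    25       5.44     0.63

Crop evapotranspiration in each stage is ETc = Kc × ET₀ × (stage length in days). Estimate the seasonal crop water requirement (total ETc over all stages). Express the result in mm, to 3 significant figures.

initial: 0.58 × 4.65 × 15 = 40.46 mm
mid-season: 0.62 × 6.88 × 50 = 213.28 mm
late-season: 0.63 × 5.44 × 25 = 85.68 mm
Seasonal total = 339.42 mm

339 mm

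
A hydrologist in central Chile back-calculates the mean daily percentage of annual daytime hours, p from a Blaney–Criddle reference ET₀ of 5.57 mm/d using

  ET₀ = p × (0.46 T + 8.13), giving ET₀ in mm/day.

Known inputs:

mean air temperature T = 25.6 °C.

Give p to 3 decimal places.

p = ET₀ / (0.46 T + 8.13) = 5.57 / (0.46 × 25.6 + 8.13) = 5.57 / 19.906 = 0.2798

0.280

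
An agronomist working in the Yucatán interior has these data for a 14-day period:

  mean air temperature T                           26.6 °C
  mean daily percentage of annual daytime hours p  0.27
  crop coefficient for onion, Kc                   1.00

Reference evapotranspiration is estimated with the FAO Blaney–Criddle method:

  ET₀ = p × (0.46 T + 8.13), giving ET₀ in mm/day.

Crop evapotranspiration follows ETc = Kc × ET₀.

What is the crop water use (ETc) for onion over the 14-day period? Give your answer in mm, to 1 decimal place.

ET₀ = 0.27 × (0.46 × 26.6 + 8.13) = 0.27 × 20.366 = 5.4988 mm/d
ETc = Kc × ET₀ = 1.00 × 5.4988 = 5.4988 mm/d
Over 14 days: 5.4988 × 14 = 76.983 mm

77.0 mm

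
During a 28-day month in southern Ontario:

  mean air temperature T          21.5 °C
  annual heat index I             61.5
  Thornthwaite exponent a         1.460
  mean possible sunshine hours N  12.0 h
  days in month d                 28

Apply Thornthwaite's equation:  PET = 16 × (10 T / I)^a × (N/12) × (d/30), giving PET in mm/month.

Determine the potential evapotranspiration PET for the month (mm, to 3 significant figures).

10T/I = 10 × 21.5 / 61.5 = 3.4959
(10T/I)^a = 3.4959^1.460 = 6.2172
Uncorrected PET = 16 × 6.2172 = 99.475 mm
Correction = (N/12)(d/30) = (12.0/12)(28/30) = 0.9333
PET = 99.475 × 0.9333 = 92.840 mm/month

92.8 mm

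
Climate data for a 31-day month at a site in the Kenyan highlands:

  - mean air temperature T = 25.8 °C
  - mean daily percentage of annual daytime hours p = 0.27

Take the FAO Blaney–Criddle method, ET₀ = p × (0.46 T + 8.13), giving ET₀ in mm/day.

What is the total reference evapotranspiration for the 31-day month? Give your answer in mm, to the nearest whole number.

167 mm

ET₀ = 0.27 × (0.46 × 25.8 + 8.13) = 0.27 × 19.998 = 5.3995 mm/d
Monthly total = 5.3995 × 31 = 167.385 mm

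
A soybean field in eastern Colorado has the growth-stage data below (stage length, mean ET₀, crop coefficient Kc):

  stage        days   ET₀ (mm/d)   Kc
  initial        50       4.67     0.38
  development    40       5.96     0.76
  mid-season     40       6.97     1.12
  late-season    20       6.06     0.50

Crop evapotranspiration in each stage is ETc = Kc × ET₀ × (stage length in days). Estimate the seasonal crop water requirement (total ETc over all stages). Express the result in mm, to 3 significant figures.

initial: 0.38 × 4.67 × 50 = 88.73 mm
development: 0.76 × 5.96 × 40 = 181.18 mm
mid-season: 1.12 × 6.97 × 40 = 312.26 mm
late-season: 0.50 × 6.06 × 20 = 60.60 mm
Seasonal total = 642.77 mm

643 mm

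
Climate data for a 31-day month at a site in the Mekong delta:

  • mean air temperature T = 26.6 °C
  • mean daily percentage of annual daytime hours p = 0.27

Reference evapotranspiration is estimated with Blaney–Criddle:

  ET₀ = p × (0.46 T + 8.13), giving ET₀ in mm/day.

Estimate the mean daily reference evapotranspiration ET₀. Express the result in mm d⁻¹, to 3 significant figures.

ET₀ = 0.27 × (0.46 × 26.6 + 8.13) = 0.27 × 20.366 = 5.4988 mm/d

5.50 mm d⁻¹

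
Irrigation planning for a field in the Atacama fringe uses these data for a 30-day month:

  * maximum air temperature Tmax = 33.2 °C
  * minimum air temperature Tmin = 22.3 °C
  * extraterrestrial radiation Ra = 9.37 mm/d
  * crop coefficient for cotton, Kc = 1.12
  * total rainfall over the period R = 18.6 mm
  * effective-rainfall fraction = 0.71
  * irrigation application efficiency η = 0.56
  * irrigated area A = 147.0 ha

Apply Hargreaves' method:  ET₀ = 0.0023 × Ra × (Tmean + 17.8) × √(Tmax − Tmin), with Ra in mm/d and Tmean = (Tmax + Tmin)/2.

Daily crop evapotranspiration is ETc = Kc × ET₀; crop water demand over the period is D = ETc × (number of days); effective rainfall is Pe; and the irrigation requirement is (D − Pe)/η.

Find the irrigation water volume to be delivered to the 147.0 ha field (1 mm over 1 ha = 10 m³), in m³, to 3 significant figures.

251000 m³

Tmean = (33.2 + 22.3)/2 = 27.75 °C
ET₀ = 0.0023 × 9.37 × (27.75 + 17.8) × √10.9 = 0.0023 × 9.37 × 45.55 × 3.3015 = 3.2409 mm/d
ETc = Kc × ET₀ = 1.12 × 3.2409 = 3.6298 mm/d
Crop demand D = ETc × 30 d = 3.6298 × 30 = 108.894 mm
Pe = 0.71 × 18.6 = 13.206 mm
D − Pe = 108.894 − 13.206 = 95.688 mm
Gross irrigation = 95.688 / 0.56 = 170.871 mm
Volume = 170.871 mm × 147.0 ha × 10 = 251180.4 m³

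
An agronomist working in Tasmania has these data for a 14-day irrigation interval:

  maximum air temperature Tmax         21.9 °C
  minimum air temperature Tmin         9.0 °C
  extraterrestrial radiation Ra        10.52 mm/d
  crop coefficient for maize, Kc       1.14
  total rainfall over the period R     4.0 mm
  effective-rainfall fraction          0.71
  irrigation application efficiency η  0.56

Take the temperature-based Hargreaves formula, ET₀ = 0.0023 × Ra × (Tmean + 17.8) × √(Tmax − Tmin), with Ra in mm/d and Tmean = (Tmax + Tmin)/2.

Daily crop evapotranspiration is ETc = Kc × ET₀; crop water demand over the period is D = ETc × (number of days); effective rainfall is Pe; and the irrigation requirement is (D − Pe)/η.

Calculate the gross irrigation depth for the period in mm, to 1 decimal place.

77.3 mm

Tmean = (21.9 + 9.0)/2 = 15.45 °C
ET₀ = 0.0023 × 10.52 × (15.45 + 17.8) × √12.9 = 0.0023 × 10.52 × 33.25 × 3.5917 = 2.8896 mm/d
ETc = Kc × ET₀ = 1.14 × 2.8896 = 3.2941 mm/d
Crop demand D = ETc × 14 d = 3.2941 × 14 = 46.117 mm
Pe = 0.71 × 4.0 = 2.840 mm
D − Pe = 46.117 − 2.840 = 43.277 mm
Gross irrigation = 43.277 / 0.56 = 77.280 mm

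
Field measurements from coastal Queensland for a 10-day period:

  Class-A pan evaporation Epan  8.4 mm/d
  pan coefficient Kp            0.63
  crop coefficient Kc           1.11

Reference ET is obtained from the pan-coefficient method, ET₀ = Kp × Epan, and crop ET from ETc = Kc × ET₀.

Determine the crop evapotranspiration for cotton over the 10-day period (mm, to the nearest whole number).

ET₀ = 0.63 × 8.4 = 5.2920 mm/d
ETc = Kc × ET₀ = 1.11 × 5.2920 = 5.8741 mm/d
Over 10 days: 5.8741 × 10 = 58.741 mm

59 mm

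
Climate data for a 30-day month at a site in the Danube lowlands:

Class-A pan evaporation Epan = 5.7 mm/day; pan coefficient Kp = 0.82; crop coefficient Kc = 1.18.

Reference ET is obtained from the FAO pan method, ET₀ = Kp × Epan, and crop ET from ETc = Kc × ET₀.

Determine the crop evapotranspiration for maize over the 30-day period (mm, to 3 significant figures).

ET₀ = 0.82 × 5.7 = 4.6740 mm/d
ETc = Kc × ET₀ = 1.18 × 4.6740 = 5.5153 mm/d
Over 30 days: 5.5153 × 30 = 165.459 mm

165 mm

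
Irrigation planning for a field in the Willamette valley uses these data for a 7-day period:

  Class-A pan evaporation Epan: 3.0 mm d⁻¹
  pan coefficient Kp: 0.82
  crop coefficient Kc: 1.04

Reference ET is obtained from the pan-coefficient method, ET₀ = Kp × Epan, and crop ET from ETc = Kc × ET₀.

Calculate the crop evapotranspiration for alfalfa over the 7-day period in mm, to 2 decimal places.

ET₀ = 0.82 × 3.0 = 2.4600 mm/d
ETc = Kc × ET₀ = 1.04 × 2.4600 = 2.5584 mm/d
Over 7 days: 2.5584 × 7 = 17.909 mm

17.91 mm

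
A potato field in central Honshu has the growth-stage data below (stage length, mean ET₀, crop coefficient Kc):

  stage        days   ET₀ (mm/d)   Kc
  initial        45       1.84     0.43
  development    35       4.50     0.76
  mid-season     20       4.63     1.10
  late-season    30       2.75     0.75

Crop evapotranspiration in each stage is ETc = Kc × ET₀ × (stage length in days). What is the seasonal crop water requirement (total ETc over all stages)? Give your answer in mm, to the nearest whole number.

319 mm

initial: 0.43 × 1.84 × 45 = 35.60 mm
development: 0.76 × 4.50 × 35 = 119.70 mm
mid-season: 1.10 × 4.63 × 20 = 101.86 mm
late-season: 0.75 × 2.75 × 30 = 61.88 mm
Seasonal total = 319.04 mm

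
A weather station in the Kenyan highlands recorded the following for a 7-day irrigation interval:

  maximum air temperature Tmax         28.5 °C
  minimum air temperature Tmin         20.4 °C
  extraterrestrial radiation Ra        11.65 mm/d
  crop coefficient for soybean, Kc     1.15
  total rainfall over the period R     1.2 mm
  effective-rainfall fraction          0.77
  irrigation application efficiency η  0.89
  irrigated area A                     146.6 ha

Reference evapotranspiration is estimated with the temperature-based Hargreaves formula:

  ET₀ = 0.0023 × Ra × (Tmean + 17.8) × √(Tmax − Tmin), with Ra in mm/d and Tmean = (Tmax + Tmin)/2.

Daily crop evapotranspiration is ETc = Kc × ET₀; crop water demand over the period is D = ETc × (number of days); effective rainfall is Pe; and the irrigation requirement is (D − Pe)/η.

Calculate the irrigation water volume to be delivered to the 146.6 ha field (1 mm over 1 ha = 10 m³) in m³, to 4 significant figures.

Tmean = (28.5 + 20.4)/2 = 24.45 °C
ET₀ = 0.0023 × 11.65 × (24.45 + 17.8) × √8.1 = 0.0023 × 11.65 × 42.25 × 2.8460 = 3.2219 mm/d
ETc = Kc × ET₀ = 1.15 × 3.2219 = 3.7052 mm/d
Crop demand D = ETc × 7 d = 3.7052 × 7 = 25.936 mm
Pe = 0.77 × 1.2 = 0.924 mm
D − Pe = 25.936 − 0.924 = 25.012 mm
Gross irrigation = 25.012 / 0.89 = 28.103 mm
Volume = 28.103 mm × 146.6 ha × 10 = 41199.0 m³

41200 m³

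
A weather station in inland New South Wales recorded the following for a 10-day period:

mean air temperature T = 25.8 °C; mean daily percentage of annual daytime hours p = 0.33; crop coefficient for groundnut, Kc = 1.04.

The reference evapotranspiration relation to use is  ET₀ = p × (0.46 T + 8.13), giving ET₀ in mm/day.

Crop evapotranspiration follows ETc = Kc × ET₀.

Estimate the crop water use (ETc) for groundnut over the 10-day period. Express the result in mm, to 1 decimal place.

ET₀ = 0.33 × (0.46 × 25.8 + 8.13) = 0.33 × 19.998 = 6.5993 mm/d
ETc = Kc × ET₀ = 1.04 × 6.5993 = 6.8633 mm/d
Over 10 days: 6.8633 × 10 = 68.633 mm

68.6 mm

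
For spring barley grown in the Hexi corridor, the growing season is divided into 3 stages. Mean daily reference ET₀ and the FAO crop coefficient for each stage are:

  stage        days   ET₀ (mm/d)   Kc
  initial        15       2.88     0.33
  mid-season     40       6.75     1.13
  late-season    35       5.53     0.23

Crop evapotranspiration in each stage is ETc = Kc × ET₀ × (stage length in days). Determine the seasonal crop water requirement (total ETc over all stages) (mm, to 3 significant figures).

364 mm

initial: 0.33 × 2.88 × 15 = 14.26 mm
mid-season: 1.13 × 6.75 × 40 = 305.10 mm
late-season: 0.23 × 5.53 × 35 = 44.52 mm
Seasonal total = 363.88 mm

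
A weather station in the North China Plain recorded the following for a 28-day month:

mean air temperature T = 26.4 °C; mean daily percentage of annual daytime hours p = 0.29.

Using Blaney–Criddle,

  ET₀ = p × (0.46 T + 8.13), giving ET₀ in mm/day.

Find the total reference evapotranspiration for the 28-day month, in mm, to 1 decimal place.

ET₀ = 0.29 × (0.46 × 26.4 + 8.13) = 0.29 × 20.274 = 5.8795 mm/d
Monthly total = 5.8795 × 28 = 164.626 mm

164.6 mm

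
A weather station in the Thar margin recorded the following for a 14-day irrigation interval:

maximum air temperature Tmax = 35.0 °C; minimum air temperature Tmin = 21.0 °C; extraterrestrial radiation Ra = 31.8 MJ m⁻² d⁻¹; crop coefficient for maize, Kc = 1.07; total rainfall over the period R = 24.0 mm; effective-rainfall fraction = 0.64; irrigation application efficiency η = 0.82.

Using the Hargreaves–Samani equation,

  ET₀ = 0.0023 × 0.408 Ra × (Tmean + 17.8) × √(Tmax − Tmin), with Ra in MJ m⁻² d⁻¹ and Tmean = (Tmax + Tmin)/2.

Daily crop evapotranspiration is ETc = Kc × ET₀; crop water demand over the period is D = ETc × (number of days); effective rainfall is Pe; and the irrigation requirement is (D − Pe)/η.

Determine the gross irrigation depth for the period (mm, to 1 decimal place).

Tmean = (35.0 + 21.0)/2 = 28.00 °C
0.408 Ra = 0.408 × 31.8 = 12.9744 mm/d equivalent
ET₀ = 0.0023 × 12.9744 × (28.00 + 17.8) × √14.0 = 0.0023 × 12.9744 × 45.80 × 3.7417 = 5.1139 mm/d
ETc = Kc × ET₀ = 1.07 × 5.1139 = 5.4719 mm/d
Crop demand D = ETc × 14 d = 5.4719 × 14 = 76.607 mm
Pe = 0.64 × 24.0 = 15.360 mm
D − Pe = 76.607 − 15.360 = 61.247 mm
Gross irrigation = 61.247 / 0.82 = 74.691 mm

74.7 mm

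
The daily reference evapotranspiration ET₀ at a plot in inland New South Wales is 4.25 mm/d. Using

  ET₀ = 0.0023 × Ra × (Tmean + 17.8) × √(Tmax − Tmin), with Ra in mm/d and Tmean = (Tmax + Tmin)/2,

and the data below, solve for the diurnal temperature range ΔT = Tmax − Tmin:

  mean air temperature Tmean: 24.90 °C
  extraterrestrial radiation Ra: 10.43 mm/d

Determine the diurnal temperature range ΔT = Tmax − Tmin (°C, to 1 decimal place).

17.2 °C

√ΔT = ET₀ / [0.0023 × Ra × (Tmean+17.8)] = 4.25 / (0.0023 × 10.43 × 42.70) = 4.1491
ΔT = 4.1491² = 17.215 °C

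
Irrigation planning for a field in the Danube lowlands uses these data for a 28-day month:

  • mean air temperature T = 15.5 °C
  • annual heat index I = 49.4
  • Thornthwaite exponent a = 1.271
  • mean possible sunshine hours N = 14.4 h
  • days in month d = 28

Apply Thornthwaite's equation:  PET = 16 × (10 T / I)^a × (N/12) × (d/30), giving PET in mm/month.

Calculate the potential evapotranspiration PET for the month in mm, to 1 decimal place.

10T/I = 10 × 15.5 / 49.4 = 3.1377
(10T/I)^a = 3.1377^1.271 = 4.2775
Uncorrected PET = 16 × 4.2775 = 68.440 mm
Correction = (N/12)(d/30) = (14.4/12)(28/30) = 1.1200
PET = 68.440 × 1.1200 = 76.653 mm/month

76.7 mm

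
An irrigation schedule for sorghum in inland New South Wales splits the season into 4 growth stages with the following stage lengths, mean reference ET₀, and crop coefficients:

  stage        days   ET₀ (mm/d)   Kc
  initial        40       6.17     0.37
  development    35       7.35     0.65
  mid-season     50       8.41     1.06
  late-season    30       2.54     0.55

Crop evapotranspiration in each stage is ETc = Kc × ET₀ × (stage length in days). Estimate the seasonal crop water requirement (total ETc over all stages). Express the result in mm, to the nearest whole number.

initial: 0.37 × 6.17 × 40 = 91.32 mm
development: 0.65 × 7.35 × 35 = 167.21 mm
mid-season: 1.06 × 8.41 × 50 = 445.73 mm
late-season: 0.55 × 2.54 × 30 = 41.91 mm
Seasonal total = 746.17 mm

746 mm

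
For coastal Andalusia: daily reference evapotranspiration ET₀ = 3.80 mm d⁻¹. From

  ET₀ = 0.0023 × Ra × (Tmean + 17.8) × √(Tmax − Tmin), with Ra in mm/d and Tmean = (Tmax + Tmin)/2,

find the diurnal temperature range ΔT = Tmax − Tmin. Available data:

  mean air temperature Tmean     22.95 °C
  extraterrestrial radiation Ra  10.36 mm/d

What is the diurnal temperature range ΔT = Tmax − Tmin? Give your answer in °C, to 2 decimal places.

15.32 °C

√ΔT = ET₀ / [0.0023 × Ra × (Tmean+17.8)] = 3.80 / (0.0023 × 10.36 × 40.75) = 3.9135
ΔT = 3.9135² = 15.315 °C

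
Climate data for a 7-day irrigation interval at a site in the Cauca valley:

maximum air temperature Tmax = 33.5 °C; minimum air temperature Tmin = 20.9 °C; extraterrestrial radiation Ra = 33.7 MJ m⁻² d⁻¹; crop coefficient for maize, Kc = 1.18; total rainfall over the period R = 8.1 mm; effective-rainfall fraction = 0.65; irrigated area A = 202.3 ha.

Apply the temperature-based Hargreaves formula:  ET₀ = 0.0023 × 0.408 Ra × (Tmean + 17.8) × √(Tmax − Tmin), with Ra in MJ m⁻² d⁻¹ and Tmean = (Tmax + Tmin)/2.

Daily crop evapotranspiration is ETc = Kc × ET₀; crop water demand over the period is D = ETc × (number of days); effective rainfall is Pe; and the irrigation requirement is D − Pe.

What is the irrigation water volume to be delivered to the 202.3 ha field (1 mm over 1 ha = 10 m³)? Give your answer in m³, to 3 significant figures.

73800 m³

Tmean = (33.5 + 20.9)/2 = 27.20 °C
0.408 Ra = 0.408 × 33.7 = 13.7496 mm/d equivalent
ET₀ = 0.0023 × 13.7496 × (27.20 + 17.8) × √12.6 = 0.0023 × 13.7496 × 45.00 × 3.5496 = 5.0514 mm/d
ETc = Kc × ET₀ = 1.18 × 5.0514 = 5.9607 mm/d
Crop demand D = ETc × 7 d = 5.9607 × 7 = 41.725 mm
Pe = 0.65 × 8.1 = 5.265 mm
D − Pe = 41.725 − 5.265 = 36.460 mm
Volume = 36.460 mm × 202.3 ha × 10 = 73758.6 m³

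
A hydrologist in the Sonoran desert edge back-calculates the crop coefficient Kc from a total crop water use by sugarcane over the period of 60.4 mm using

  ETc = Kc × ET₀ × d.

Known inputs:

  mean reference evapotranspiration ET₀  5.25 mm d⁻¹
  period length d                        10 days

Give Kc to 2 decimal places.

1.15

ETc = Kc × ET₀ × d  ⇒  Kc = ETc / (ET₀ × d)
Kc = 60.4 / (5.25 × 10) = 60.4 / 52.50 = 1.1505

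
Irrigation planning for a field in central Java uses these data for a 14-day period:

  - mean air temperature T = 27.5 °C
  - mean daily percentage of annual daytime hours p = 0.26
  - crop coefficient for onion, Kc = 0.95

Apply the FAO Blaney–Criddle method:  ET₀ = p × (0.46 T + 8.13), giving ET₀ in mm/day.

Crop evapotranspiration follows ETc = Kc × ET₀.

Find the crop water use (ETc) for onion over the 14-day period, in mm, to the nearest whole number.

72 mm

ET₀ = 0.26 × (0.46 × 27.5 + 8.13) = 0.26 × 20.780 = 5.4028 mm/d
ETc = Kc × ET₀ = 0.95 × 5.4028 = 5.1327 mm/d
Over 14 days: 5.1327 × 14 = 71.858 mm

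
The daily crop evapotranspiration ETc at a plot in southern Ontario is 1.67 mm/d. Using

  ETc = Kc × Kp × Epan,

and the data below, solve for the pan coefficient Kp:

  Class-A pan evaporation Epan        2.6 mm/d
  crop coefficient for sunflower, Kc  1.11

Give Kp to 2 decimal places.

ETc = Kc × Kp × Epan  ⇒  Kp = ETc / (Kc × Epan)
Kp = 1.67 / (1.11 × 2.6) = 1.67 / 2.886 = 0.5787

0.58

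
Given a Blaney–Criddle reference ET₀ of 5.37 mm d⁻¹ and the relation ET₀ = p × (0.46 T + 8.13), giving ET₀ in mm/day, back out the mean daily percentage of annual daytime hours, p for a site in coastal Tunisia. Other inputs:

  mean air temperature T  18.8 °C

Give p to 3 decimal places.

0.320

p = ET₀ / (0.46 T + 8.13) = 5.37 / (0.46 × 18.8 + 8.13) = 5.37 / 16.778 = 0.3201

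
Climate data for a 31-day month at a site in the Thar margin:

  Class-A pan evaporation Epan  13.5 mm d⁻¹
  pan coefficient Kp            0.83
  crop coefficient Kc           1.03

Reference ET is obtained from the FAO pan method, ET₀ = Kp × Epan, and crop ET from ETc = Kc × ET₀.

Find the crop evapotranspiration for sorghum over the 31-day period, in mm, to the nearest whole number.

ET₀ = 0.83 × 13.5 = 11.2050 mm/d
ETc = Kc × ET₀ = 1.03 × 11.2050 = 11.5412 mm/d
Over 31 days: 11.5412 × 31 = 357.777 mm

358 mm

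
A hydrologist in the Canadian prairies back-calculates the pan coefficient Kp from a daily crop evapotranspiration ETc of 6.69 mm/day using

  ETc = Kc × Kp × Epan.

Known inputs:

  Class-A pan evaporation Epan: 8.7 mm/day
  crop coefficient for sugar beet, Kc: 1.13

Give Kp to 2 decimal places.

0.68

ETc = Kc × Kp × Epan  ⇒  Kp = ETc / (Kc × Epan)
Kp = 6.69 / (1.13 × 8.7) = 6.69 / 9.831 = 0.6805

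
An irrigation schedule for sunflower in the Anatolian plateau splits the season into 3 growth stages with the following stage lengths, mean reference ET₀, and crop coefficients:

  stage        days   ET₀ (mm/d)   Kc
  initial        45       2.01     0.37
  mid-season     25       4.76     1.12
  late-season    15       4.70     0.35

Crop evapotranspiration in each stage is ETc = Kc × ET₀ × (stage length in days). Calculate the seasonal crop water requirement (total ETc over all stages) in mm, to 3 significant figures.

191 mm

initial: 0.37 × 2.01 × 45 = 33.47 mm
mid-season: 1.12 × 4.76 × 25 = 133.28 mm
late-season: 0.35 × 4.70 × 15 = 24.68 mm
Seasonal total = 191.43 mm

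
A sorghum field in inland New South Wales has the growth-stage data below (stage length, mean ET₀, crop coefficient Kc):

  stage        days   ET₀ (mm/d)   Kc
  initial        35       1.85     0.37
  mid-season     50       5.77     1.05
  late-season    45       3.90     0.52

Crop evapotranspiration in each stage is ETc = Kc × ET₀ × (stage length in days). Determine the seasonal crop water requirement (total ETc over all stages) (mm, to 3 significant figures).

initial: 0.37 × 1.85 × 35 = 23.96 mm
mid-season: 1.05 × 5.77 × 50 = 302.93 mm
late-season: 0.52 × 3.90 × 45 = 91.26 mm
Seasonal total = 418.15 mm

418 mm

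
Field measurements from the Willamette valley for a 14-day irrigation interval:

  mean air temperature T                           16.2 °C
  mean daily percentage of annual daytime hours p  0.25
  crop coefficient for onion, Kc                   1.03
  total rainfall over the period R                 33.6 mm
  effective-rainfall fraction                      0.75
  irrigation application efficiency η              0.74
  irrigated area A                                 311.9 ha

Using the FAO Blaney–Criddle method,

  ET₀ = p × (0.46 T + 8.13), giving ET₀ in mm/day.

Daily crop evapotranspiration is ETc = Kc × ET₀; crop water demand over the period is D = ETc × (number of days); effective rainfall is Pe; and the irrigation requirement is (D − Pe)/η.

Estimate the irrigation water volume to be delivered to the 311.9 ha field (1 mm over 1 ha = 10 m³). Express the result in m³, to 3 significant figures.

ET₀ = 0.25 × (0.46 × 16.2 + 8.13) = 0.25 × 15.582 = 3.8955 mm/d
ETc = Kc × ET₀ = 1.03 × 3.8955 = 4.0124 mm/d
Crop demand D = ETc × 14 d = 4.0124 × 14 = 56.174 mm
Pe = 0.75 × 33.6 = 25.200 mm
D − Pe = 56.174 − 25.200 = 30.974 mm
Gross irrigation = 30.974 / 0.74 = 41.857 mm
Volume = 41.857 mm × 311.9 ha × 10 = 130552.0 m³

131000 m³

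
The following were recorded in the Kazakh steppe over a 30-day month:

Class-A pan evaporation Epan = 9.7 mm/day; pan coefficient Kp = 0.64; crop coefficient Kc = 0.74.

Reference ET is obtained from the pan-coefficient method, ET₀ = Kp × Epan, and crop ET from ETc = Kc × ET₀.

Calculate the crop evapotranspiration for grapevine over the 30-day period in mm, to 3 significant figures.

138 mm

ET₀ = 0.64 × 9.7 = 6.2080 mm/d
ETc = Kc × ET₀ = 0.74 × 6.2080 = 4.5939 mm/d
Over 30 days: 4.5939 × 30 = 137.817 mm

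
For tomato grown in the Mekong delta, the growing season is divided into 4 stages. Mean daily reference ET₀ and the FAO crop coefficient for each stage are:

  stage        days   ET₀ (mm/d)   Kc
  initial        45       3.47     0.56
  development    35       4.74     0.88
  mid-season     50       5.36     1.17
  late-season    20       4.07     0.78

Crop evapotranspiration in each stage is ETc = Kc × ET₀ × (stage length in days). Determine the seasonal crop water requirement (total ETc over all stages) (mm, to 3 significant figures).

610 mm

initial: 0.56 × 3.47 × 45 = 87.44 mm
development: 0.88 × 4.74 × 35 = 145.99 mm
mid-season: 1.17 × 5.36 × 50 = 313.56 mm
late-season: 0.78 × 4.07 × 20 = 63.49 mm
Seasonal total = 610.48 mm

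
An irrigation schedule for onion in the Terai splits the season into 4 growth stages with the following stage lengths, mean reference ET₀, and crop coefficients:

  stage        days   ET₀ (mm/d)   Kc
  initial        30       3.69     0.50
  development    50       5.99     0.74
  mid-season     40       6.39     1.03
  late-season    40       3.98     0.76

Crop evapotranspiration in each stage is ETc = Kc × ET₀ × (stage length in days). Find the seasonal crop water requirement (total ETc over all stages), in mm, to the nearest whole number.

661 mm

initial: 0.50 × 3.69 × 30 = 55.35 mm
development: 0.74 × 5.99 × 50 = 221.63 mm
mid-season: 1.03 × 6.39 × 40 = 263.27 mm
late-season: 0.76 × 3.98 × 40 = 120.99 mm
Seasonal total = 661.24 mm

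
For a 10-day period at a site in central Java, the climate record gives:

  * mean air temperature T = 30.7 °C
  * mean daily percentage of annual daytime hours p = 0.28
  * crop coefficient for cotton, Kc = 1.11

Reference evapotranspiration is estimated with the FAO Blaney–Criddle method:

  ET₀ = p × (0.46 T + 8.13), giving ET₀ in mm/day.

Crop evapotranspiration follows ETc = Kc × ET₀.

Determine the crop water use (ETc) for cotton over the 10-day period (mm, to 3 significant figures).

ET₀ = 0.28 × (0.46 × 30.7 + 8.13) = 0.28 × 22.252 = 6.2306 mm/d
ETc = Kc × ET₀ = 1.11 × 6.2306 = 6.9160 mm/d
Over 10 days: 6.9160 × 10 = 69.160 mm

69.2 mm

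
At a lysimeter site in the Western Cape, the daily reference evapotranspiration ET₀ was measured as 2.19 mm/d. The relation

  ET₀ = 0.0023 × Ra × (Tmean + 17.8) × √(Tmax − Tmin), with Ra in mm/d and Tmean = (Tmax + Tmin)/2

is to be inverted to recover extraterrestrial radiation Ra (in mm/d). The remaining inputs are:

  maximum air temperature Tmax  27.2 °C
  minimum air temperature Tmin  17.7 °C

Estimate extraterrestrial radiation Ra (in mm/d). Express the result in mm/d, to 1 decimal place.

7.7 mm/d

Tmean = 22.45 °C; √ΔT = 3.0822
Ra = ET₀ / [0.0023 × (Tmean+17.8) × √ΔT] = 2.19 / (0.0023 × 40.25 × 3.0822) = 7.675 mm/d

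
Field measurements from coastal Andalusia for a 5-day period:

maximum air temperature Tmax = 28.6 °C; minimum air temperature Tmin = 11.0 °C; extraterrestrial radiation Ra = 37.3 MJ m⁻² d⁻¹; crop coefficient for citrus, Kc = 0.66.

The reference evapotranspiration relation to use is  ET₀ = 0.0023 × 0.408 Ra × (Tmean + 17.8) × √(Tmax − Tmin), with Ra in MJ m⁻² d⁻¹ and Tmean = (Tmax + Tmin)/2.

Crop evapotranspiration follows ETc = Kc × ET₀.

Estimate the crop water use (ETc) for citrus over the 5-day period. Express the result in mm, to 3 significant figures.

18.2 mm

Tmean = (28.6 + 11.0)/2 = 19.80 °C
0.408 Ra = 0.408 × 37.3 = 15.2184 mm/d equivalent
ET₀ = 0.0023 × 15.2184 × (19.80 + 17.8) × √17.6 = 0.0023 × 15.2184 × 37.60 × 4.1952 = 5.5212 mm/d
ETc = Kc × ET₀ = 0.66 × 5.5212 = 3.6440 mm/d
Over 5 days: 3.6440 × 5 = 18.220 mm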